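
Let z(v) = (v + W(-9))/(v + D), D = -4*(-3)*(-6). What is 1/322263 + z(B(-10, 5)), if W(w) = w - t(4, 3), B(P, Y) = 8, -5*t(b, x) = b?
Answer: 322583/103124160 ≈ 0.0031281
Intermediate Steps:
t(b, x) = -b/5
W(w) = ⅘ + w (W(w) = w - (-1)*4/5 = w - 1*(-⅘) = w + ⅘ = ⅘ + w)
D = -72 (D = 12*(-6) = -72)
z(v) = (-41/5 + v)/(-72 + v) (z(v) = (v + (⅘ - 9))/(v - 72) = (v - 41/5)/(-72 + v) = (-41/5 + v)/(-72 + v))
1/322263 + z(B(-10, 5)) = 1/322263 + (-41/5 + 8)/(-72 + 8) = 1/322263 - ⅕/(-64) = 1/322263 - 1/64*(-⅕) = 1/322263 + 1/320 = 322583/103124160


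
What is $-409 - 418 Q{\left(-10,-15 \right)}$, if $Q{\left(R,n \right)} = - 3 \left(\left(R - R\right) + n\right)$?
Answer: $-19219$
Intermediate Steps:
$Q{\left(R,n \right)} = - 3 n$ ($Q{\left(R,n \right)} = - 3 \left(0 + n\right) = - 3 n$)
$-409 - 418 Q{\left(-10,-15 \right)} = -409 - 418 \left(\left(-3\right) \left(-15\right)\right) = -409 - 18810 = -19219$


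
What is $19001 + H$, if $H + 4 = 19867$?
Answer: $38864$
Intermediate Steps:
$H = 19863$ ($H = -4 + 19867 = 19863$)
$19001 + H = 19001 + 19863 = 38864$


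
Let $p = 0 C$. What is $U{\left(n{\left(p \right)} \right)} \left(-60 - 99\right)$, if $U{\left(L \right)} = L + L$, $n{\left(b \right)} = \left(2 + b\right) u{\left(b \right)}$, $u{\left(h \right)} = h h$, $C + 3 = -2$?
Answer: $0$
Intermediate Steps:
$C = -5$ ($C = -3 - 2 = -5$)
$p = 0$ ($p = 0 \left(-5\right) = 0$)
$u{\left(h \right)} = h^{2}$
$n{\left(b \right)} = b^{2} \left(2 + b\right)$ ($n{\left(b \right)} = \left(2 + b\right) b^{2} = b^{2} \left(2 + b\right)$)
$U{\left(L \right)} = 2 L$
$U{\left(n{\left(p \right)} \right)} \left(-60 - 99\right) = 2 \cdot 0^{2} \left(2 + 0\right) \left(-60 - 99\right) = 2 \cdot 0 \cdot 2 \left(-159\right) = 2 \cdot 0 \left(-159\right) = 0 \left(-159\right) = 0$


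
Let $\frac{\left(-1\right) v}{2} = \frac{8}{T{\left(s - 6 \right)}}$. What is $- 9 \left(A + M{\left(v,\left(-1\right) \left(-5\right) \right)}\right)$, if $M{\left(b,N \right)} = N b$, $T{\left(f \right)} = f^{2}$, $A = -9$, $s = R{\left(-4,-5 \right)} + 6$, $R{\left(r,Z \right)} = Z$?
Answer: $\frac{549}{5} \approx 109.8$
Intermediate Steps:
$s = 1$ ($s = -5 + 6 = 1$)
$v = - \frac{16}{25}$ ($v = - 2 \frac{8}{\left(1 - 6\right)^{2}} = - 2 \frac{8}{\left(-5\right)^{2}} = - 2 \cdot \frac{8}{25} = - 2 \cdot 8 \cdot \frac{1}{25} = \left(-2\right) \frac{8}{25} = - \frac{16}{25} \approx -0.64$)
$- 9 \left(A + M{\left(v,\left(-1\right) \left(-5\right) \right)}\right) = - 9 \left(-9 + \left(-1\right) \left(-5\right) \left(- \frac{16}{25}\right)\right) = - 9 \left(-9 + 5 \left(- \frac{16}{25}\right)\right) = - 9 \left(-9 - \frac{16}{5}\right) = \left(-9\right) \left(- \frac{61}{5}\right) = \frac{549}{5}$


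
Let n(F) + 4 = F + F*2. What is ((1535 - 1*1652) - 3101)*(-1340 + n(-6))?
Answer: 4382916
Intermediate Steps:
n(F) = -4 + 3*F (n(F) = -4 + (F + F*2) = -4 + (F + 2*F) = -4 + 3*F)
((1535 - 1*1652) - 3101)*(-1340 + n(-6)) = ((1535 - 1*1652) - 3101)*(-1340 + (-4 + 3*(-6))) = ((1535 - 1652) - 3101)*(-1340 + (-4 - 18)) = (-117 - 3101)*(-1340 - 22) = -3218*(-1362) = 4382916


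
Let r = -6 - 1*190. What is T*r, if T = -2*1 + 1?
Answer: 196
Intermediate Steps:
r = -196 (r = -6 - 190 = -196)
T = -1 (T = -2 + 1 = -1)
T*r = -1*(-196) = 196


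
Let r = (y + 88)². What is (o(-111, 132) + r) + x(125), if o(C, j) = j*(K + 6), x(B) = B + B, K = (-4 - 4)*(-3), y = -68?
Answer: 4610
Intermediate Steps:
K = 24 (K = -8*(-3) = 24)
x(B) = 2*B
o(C, j) = 30*j (o(C, j) = j*(24 + 6) = j*30 = 30*j)
r = 400 (r = (-68 + 88)² = 20² = 400)
(o(-111, 132) + r) + x(125) = (30*132 + 400) + 2*125 = (3960 + 400) + 250 = 4360 + 250 = 4610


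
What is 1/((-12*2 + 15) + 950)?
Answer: 1/941 ≈ 0.0010627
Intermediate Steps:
1/((-12*2 + 15) + 950) = 1/((-24 + 15) + 950) = 1/(-9 + 950) = 1/941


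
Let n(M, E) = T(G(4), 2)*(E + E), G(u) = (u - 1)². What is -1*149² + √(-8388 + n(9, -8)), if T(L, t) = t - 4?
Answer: -22201 + 2*I*√2089 ≈ -22201.0 + 91.411*I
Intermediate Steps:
G(u) = (-1 + u)²
T(L, t) = -4 + t
n(M, E) = -4*E (n(M, E) = (-4 + 2)*(E + E) = -4*E)
-1*149² + √(-8388 + n(9, -8)) = -1*149² + √(-8388 - 4*(-8)) = -1*22201 + √(-8388 + 32) = -22201 + √(-8356) = -22201 + 2*I*√2089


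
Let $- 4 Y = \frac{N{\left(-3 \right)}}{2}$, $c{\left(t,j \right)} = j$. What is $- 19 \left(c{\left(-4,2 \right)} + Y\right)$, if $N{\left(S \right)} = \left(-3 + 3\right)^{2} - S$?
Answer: $- \frac{247}{8} \approx -30.875$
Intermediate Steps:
$N{\left(S \right)} = - S$ ($N{\left(S \right)} = 0^{2} - S = 0 - S = - S$)
$Y = - \frac{3}{8}$ ($Y = - \frac{\left(-1\right) \left(-3\right) \frac{1}{2}}{4} = - \frac{3 \cdot \frac{1}{2}}{4} = \left(- \frac{1}{4}\right) \frac{3}{2} = - \frac{3}{8} \approx -0.375$)
$- 19 \left(c{\left(-4,2 \right)} + Y\right) = - 19 \left(2 - \frac{3}{8}\right) = \left(-19\right) \frac{13}{8} = - \frac{247}{8}$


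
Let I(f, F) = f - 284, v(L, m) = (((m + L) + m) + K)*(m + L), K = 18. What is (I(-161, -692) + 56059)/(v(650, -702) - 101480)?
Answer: -27807/31604 ≈ -0.87986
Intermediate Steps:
v(L, m) = (L + m)*(18 + L + 2*m) (v(L, m) = (((m + L) + m) + 18)*(m + L) = (((L + m) + m) + 18)*(L + m) = ((L + 2*m) + 18)*(L + m) = (18 + L + 2*m)*(L + m) = (L + m)*(18 + L + 2*m))
I(f, F) = -284 + f
(I(-161, -692) + 56059)/(v(650, -702) - 101480) = ((-284 - 161) + 56059)/((650² + 2*(-702)² + 18*650 + 18*(-702) + 3*650*(-702)) - 101480) = (-445 + 56059)/((422500 + 2*492804 + 11700 - 12636 - 1368900) - 101480) = 55614/((422500 + 985608 + 11700 - 12636 - 1368900) - 101480) = 55614/(38272 - 101480) = 55614/(-63208) = 55614*(-1/63208) = -27807/31604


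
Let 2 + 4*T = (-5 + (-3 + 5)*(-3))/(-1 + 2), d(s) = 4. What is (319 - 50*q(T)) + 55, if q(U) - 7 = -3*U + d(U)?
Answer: -1327/2 ≈ -663.50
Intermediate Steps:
T = -13/4 (T = -½ + ((-5 + (-3 + 5)*(-3))/(-1 + 2))/4 = -½ + ((-5 + 2*(-3))/1)/4 = -½ + ((-5 - 6)*1)/4 = -½ + (-11*1)/4 = -½ + (¼)*(-11) = -½ - 11/4 = -13/4 ≈ -3.2500)
q(U) = 11 - 3*U (q(U) = 7 + (-3*U + 4) = 7 + (4 - 3*U) = 11 - 3*U)
(319 - 50*q(T)) + 55 = (319 - 50*(11 - 3*(-13/4))) + 55 = (319 - 50*(11 + 39/4)) + 55 = (319 - 50*83/4) + 55 = (319 - 2075/2) + 55 = -1437/2 + 55 = -1327/2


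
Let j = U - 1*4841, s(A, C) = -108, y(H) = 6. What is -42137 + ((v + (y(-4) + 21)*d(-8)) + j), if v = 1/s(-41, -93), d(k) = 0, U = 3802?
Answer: -4663009/108 ≈ -43176.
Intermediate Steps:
j = -1039 (j = 3802 - 1*4841 = 3802 - 4841 = -1039)
v = -1/108 (v = 1/(-108) = -1/108 ≈ -0.0092593)
-42137 + ((v + (y(-4) + 21)*d(-8)) + j) = -42137 + ((-1/108 + (6 + 21)*0) - 1039) = -42137 + ((-1/108 + 27*0) - 1039) = -42137 + ((-1/108 + 0) - 1039) = -42137 + (-1/108 - 1039) = -42137 - 112213/108 = -4663009/108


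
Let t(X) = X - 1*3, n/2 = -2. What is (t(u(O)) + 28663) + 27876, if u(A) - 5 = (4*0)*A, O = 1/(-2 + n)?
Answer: 56541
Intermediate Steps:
n = -4 (n = 2*(-2) = -4)
O = -⅙ (O = 1/(-2 - 4) = 1/(-6) = -⅙ ≈ -0.16667)
u(A) = 5 (u(A) = 5 + (4*0)*A = 5 + 0*A = 5 + 0 = 5)
t(X) = -3 + X (t(X) = X - 3 = -3 + X)
(t(u(O)) + 28663) + 27876 = ((-3 + 5) + 28663) + 27876 = (2 + 28663) + 27876 = 28665 + 27876 = 56541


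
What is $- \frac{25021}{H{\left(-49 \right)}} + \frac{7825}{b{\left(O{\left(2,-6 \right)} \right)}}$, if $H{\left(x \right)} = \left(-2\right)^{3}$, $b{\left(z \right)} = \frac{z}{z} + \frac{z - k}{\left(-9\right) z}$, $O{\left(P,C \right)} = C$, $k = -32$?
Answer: $\frac{16819}{2} \approx 8409.5$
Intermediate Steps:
$b{\left(z \right)} = 1 - \frac{32 + z}{9 z}$ ($b{\left(z \right)} = \frac{z}{z} + \frac{z - -32}{\left(-9\right) z} = 1 + \left(z + 32\right) \left(- \frac{1}{9 z}\right) = 1 + \left(32 + z\right) \left(- \frac{1}{9 z}\right) = 1 - \frac{32 + z}{9 z}$)
$H{\left(x \right)} = -8$
$- \frac{25021}{H{\left(-49 \right)}} + \frac{7825}{b{\left(O{\left(2,-6 \right)} \right)}} = - \frac{25021}{-8} + \frac{7825}{\frac{8}{9} \frac{1}{-6} \left(-4 - 6\right)} = \left(-25021\right) \left(- \frac{1}{8}\right) + \frac{7825}{\frac{8}{9} \left(- \frac{1}{6}\right) \left(-10\right)} = \frac{25021}{8} + \frac{7825}{\frac{40}{27}} = \frac{25021}{8} + 7825 \cdot \frac{27}{40} = \frac{25021}{8} + \frac{42255}{8} = \frac{16819}{2}$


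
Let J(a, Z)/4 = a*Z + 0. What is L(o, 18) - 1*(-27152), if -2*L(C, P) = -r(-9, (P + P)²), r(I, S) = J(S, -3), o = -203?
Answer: 19376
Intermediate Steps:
J(a, Z) = 4*Z*a (J(a, Z) = 4*(a*Z + 0) = 4*(Z*a + 0) = 4*(Z*a) = 4*Z*a)
r(I, S) = -12*S (r(I, S) = 4*(-3)*S = -12*S)
L(C, P) = -24*P² (L(C, P) = -(-1)*(-12*(P + P)²)/2 = -(-1)*(-12*4*P²)/2 = -(-1)*(-48*P²)/2 = -24*P²)
L(o, 18) - 1*(-27152) = -24*18² - 1*(-27152) = -24*324 + 27152 = -7776 + 27152 = 19376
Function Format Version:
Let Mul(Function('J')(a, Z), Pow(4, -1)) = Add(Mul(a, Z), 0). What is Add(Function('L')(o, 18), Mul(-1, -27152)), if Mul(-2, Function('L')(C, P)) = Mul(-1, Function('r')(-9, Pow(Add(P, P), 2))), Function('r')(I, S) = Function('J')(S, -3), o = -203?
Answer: 19376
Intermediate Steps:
Function('J')(a, Z) = Mul(4, Z, a) (Function('J')(a, Z) = Mul(4, Add(Mul(a, Z), 0)) = Mul(4, Add(Mul(Z, a), 0)) = Mul(4, Mul(Z, a)) = Mul(4, Z, a))
Function('r')(I, S) = Mul(-12, S) (Function('r')(I, S) = Mul(4, -3, S) = Mul(-12, S))
Function('L')(C, P) = Mul(-24, Pow(P, 2)) (Function('L')(C, P) = Mul(Rational(-1, 2), Mul(-1, Mul(-12, Pow(Add(P, P), 2)))) = Mul(Rational(-1, 2), Mul(-1, Mul(-12, Pow(Mul(2, P), 2)))) = Mul(Rational(-1, 2), Mul(-1, Mul(-12, Mul(4, Pow(P, 2))))) = Mul(Rational(-1, 2), Mul(-1, Mul(-48, Pow(P, 2)))) = Mul(Rational(-1, 2), Mul(48, Pow(P, 2))) = Mul(-24, Pow(P, 2)))
Add(Function('L')(o, 18), Mul(-1, -27152)) = Add(Mul(-24, Pow(18, 2)), Mul(-1, -27152)) = Add(Mul(-24, 324), 27152) = Add(-7776, 27152) = 19376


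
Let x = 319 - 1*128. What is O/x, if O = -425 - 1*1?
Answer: -426/191 ≈ -2.2304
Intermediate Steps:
x = 191 (x = 319 - 128 = 191)
O = -426 (O = -425 - 1 = -426)
O/x = -426/191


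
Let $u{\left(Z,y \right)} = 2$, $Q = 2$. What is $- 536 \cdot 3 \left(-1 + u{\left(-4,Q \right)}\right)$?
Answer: $-1608$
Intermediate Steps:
$- 536 \cdot 3 \left(-1 + u{\left(-4,Q \right)}\right) = - 536 \cdot 3 \left(-1 + 2\right) = - 536 \cdot 3 \cdot 1 = \left(-536\right) 3 = -1608$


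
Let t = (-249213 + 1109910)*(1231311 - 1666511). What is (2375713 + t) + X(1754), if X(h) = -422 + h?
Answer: -374572957355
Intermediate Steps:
t = -374575334400 (t = 860697*(-435200) = -374575334400)
(2375713 + t) + X(1754) = (2375713 - 374575334400) + (-422 + 1754) = -374572958687 + 1332 = -374572957355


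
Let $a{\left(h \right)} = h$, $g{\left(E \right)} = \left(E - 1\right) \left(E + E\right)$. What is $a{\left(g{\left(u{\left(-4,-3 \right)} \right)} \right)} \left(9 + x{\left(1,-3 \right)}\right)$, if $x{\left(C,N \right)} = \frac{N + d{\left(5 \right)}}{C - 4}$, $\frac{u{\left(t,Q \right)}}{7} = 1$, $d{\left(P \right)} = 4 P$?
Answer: $280$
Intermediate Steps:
$u{\left(t,Q \right)} = 7$ ($u{\left(t,Q \right)} = 7 \cdot 1 = 7$)
$x{\left(C,N \right)} = \frac{20 + N}{-4 + C}$ ($x{\left(C,N \right)} = \frac{N + 4 \cdot 5}{C - 4} = \frac{N + 20}{-4 + C} = \frac{20 + N}{-4 + C}$)
$g{\left(E \right)} = 2 E \left(-1 + E\right)$ ($g{\left(E \right)} = \left(-1 + E\right) 2 E = 2 E \left(-1 + E\right)$)
$a{\left(g{\left(u{\left(-4,-3 \right)} \right)} \right)} \left(9 + x{\left(1,-3 \right)}\right) = 2 \cdot 7 \left(-1 + 7\right) \left(9 + \frac{20 - 3}{-4 + 1}\right) = 2 \cdot 7 \cdot 6 \left(9 + \frac{1}{-3} \cdot 17\right) = 84 \left(9 - \frac{17}{3}\right) = 84 \cdot \frac{10}{3} = 280$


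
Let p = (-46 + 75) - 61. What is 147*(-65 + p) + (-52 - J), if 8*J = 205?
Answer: -114693/8 ≈ -14337.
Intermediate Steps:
J = 205/8 (J = (⅛)*205 = 205/8 ≈ 25.625)
p = -32 (p = 29 - 61 = -32)
147*(-65 + p) + (-52 - J) = 147*(-65 - 32) + (-52 - 1*205/8) = 147*(-97) + (-52 - 205/8) = -14259 - 621/8 = -114693/8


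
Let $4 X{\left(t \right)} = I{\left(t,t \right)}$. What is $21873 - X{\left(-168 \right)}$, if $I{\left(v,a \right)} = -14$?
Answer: $\frac{43753}{2} \approx 21877.0$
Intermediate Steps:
$X{\left(t \right)} = - \frac{7}{2}$ ($X{\left(t \right)} = \frac{1}{4} \left(-14\right) = - \frac{7}{2}$)
$21873 - X{\left(-168 \right)} = 21873 - - \frac{7}{2} = 21873 + \frac{7}{2} = \frac{43753}{2}$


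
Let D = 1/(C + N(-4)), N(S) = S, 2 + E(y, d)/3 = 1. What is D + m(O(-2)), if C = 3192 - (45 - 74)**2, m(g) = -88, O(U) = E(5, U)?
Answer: -206535/2347 ≈ -88.000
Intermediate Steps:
E(y, d) = -3 (E(y, d) = -6 + 3*1 = -6 + 3 = -3)
O(U) = -3
C = 2351 (C = 3192 - 1*(-29)**2 = 3192 - 1*841 = 3192 - 841 = 2351)
D = 1/2347 (D = 1/(2351 - 4) = 1/2347 ≈ 0.00042608)
D + m(O(-2)) = 1/2347 - 88 = -206535/2347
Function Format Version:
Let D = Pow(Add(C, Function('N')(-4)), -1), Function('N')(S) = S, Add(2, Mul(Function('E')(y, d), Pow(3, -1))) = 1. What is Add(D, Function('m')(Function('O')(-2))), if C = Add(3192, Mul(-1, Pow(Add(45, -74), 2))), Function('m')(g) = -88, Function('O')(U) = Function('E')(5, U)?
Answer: Rational(-206535, 2347) ≈ -88.000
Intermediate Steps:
Function('E')(y, d) = -3 (Function('E')(y, d) = Add(-6, Mul(3, 1)) = Add(-6, 3) = -3)
Function('O')(U) = -3
C = 2351 (C = Add(3192, Mul(-1, Pow(-29, 2))) = Add(3192, Mul(-1, 841)) = Add(3192, -841) = 2351)
D = Rational(1, 2347) (D = Pow(Add(2351, -4), -1) = Pow(2347, -1) = Rational(1, 2347) ≈ 0.00042608)
Add(D, Function('m')(Function('O')(-2))) = Add(Rational(1, 2347), -88) = Rational(-206535, 2347)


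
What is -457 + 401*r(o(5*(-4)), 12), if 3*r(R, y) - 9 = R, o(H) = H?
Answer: -5782/3 ≈ -1927.3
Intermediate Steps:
r(R, y) = 3 + R/3
-457 + 401*r(o(5*(-4)), 12) = -457 + 401*(3 + (5*(-4))/3) = -457 + 401*(3 + (⅓)*(-20)) = -457 + 401*(3 - 20/3) = -457 + 401*(-11/3) = -457 - 4411/3 = -5782/3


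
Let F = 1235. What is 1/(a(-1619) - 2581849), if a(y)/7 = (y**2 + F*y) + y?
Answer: 1/1758690 ≈ 5.6861e-7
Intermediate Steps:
a(y) = 7*y**2 + 8652*y (a(y) = 7*((y**2 + 1235*y) + y) = 7*(y**2 + 1236*y) = 7*y**2 + 8652*y)
1/(a(-1619) - 2581849) = 1/(7*(-1619)*(1236 - 1619) - 2581849) = 1/(7*(-1619)*(-383) - 2581849) = 1/(4340539 - 2581849) = 1/1758690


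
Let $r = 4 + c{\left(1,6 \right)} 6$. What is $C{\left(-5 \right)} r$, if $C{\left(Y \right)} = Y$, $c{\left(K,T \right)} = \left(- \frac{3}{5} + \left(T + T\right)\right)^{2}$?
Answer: $- \frac{19594}{5} \approx -3918.8$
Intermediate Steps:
$c{\left(K,T \right)} = \left(- \frac{3}{5} + 2 T\right)^{2}$ ($c{\left(K,T \right)} = \left(\left(-3\right) \frac{1}{5} + 2 T\right)^{2} = \left(- \frac{3}{5} + 2 T\right)^{2}$)
$r = \frac{19594}{25}$ ($r = 4 + \frac{\left(-3 + 10 \cdot 6\right)^{2}}{25} \cdot 6 = 4 + \frac{\left(-3 + 60\right)^{2}}{25} \cdot 6 = 4 + \frac{57^{2}}{25} \cdot 6 = 4 + \frac{1}{25} \cdot 3249 \cdot 6 = 4 + \frac{3249}{25} \cdot 6 = 4 + \frac{19494}{25} = \frac{19594}{25} \approx 783.76$)
$C{\left(-5 \right)} r = \left(-5\right) \frac{19594}{25} = - \frac{19594}{5}$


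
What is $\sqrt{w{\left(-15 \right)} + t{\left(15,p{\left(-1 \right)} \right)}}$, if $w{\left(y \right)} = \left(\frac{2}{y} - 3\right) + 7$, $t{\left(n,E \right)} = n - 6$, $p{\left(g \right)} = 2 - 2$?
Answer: $\frac{\sqrt{2895}}{15} \approx 3.587$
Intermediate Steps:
$p{\left(g \right)} = 0$ ($p{\left(g \right)} = 2 - 2 = 0$)
$t{\left(n,E \right)} = -6 + n$
$w{\left(y \right)} = 4 + \frac{2}{y}$ ($w{\left(y \right)} = \left(-3 + \frac{2}{y}\right) + 7 = 4 + \frac{2}{y}$)
$\sqrt{w{\left(-15 \right)} + t{\left(15,p{\left(-1 \right)} \right)}} = \sqrt{\left(4 + \frac{2}{-15}\right) + \left(-6 + 15\right)} = \sqrt{\left(4 + 2 \left(- \frac{1}{15}\right)\right) + 9} = \sqrt{\left(4 - \frac{2}{15}\right) + 9} = \sqrt{\frac{58}{15} + 9} = \sqrt{\frac{193}{15}} = \frac{\sqrt{2895}}{15}$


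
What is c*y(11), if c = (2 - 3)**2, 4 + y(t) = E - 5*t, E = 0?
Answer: -59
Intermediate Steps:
y(t) = -4 - 5*t (y(t) = -4 + (0 - 5*t) = -4 - 5*t)
c = 1 (c = (-1)**2 = 1)
c*y(11) = 1*(-4 - 5*11) = 1*(-4 - 55) = 1*(-59) = -59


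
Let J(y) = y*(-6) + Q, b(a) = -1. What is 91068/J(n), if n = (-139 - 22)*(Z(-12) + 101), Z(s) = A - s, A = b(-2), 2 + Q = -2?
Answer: 22767/27047 ≈ 0.84176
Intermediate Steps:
Q = -4 (Q = -2 - 2 = -4)
A = -1
Z(s) = -1 - s
n = -18032 (n = (-139 - 22)*((-1 - 1*(-12)) + 101) = -161*((-1 + 12) + 101) = -161*(11 + 101) = -161*112 = -18032)
J(y) = -4 - 6*y (J(y) = y*(-6) - 4 = -6*y - 4 = -4 - 6*y)
91068/J(n) = 91068/(-4 - 6*(-18032)) = 91068/(-4 + 108192) = 91068/108188 = 91068*(1/108188) = 22767/27047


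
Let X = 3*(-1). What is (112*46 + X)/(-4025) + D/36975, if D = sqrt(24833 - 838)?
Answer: -5149/4025 + sqrt(23995)/36975 ≈ -1.2751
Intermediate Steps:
X = -3
D = sqrt(23995) ≈ 154.90
(112*46 + X)/(-4025) + D/36975 = (112*46 - 3)/(-4025) + sqrt(23995)/36975 = (5152 - 3)*(-1/4025) + sqrt(23995)*(1/36975) = 5149*(-1/4025) + sqrt(23995)/36975 = -5149/4025 + sqrt(23995)/36975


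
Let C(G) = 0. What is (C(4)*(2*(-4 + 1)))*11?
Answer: 0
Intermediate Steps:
(C(4)*(2*(-4 + 1)))*11 = (0*(2*(-4 + 1)))*11 = (0*(2*(-3)))*11 = (0*(-6))*11 = 0*11 = 0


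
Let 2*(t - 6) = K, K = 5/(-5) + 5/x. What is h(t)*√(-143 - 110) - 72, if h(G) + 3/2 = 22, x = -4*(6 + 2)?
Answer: -72 + 41*I*√253/2 ≈ -72.0 + 326.07*I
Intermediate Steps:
x = -32 (x = -4*8 = -32)
K = -37/32 (K = 5/(-5) + 5/(-32) = 5*(-⅕) + 5*(-1/32) = -1 - 5/32 = -37/32 ≈ -1.1563)
t = 347/64 (t = 6 + (½)*(-37/32) = 6 - 37/64 = 347/64 ≈ 5.4219)
h(G) = 41/2 (h(G) = -3/2 + 22 = 41/2)
h(t)*√(-143 - 110) - 72 = 41*√(-143 - 110)/2 - 72 = 41*√(-253)/2 - 72 = 41*(I*√253)/2 - 72 = 41*I*√253/2 - 72 = -72 + 41*I*√253/2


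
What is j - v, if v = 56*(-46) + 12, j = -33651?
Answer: -31087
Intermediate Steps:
v = -2564 (v = -2576 + 12 = -2564)
j - v = -33651 - 1*(-2564) = -33651 + 2564 = -31087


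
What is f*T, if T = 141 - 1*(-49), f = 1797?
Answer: 341430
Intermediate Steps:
T = 190 (T = 141 + 49 = 190)
f*T = 1797*190 = 341430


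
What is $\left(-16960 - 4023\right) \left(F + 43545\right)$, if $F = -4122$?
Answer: $-827212809$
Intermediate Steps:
$\left(-16960 - 4023\right) \left(F + 43545\right) = \left(-16960 - 4023\right) \left(-4122 + 43545\right) = \left(-20983\right) 39423 = -827212809$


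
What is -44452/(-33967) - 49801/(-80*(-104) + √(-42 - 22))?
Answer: -171827446058/36738741167 + 49801*I/8652808 ≈ -4.677 + 0.0057555*I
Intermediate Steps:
-44452/(-33967) - 49801/(-80*(-104) + √(-42 - 22)) = -44452*(-1/33967) - 49801/(8320 + √(-64)) = 44452/33967 - 49801*(8320 - 8*I)/69222464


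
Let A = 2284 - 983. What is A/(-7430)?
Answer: -1301/7430 ≈ -0.17510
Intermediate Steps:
A = 1301
A/(-7430) = 1301/(-7430) = 1301*(-1/7430) = -1301/7430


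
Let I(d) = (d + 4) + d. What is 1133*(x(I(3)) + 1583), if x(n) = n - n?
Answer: 1793539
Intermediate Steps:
I(d) = 4 + 2*d (I(d) = (4 + d) + d = 4 + 2*d)
x(n) = 0
1133*(x(I(3)) + 1583) = 1133*(0 + 1583) = 1133*1583 = 1793539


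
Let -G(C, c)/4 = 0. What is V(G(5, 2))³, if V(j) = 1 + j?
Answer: 1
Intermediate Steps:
G(C, c) = 0 (G(C, c) = -4*0 = 0)
V(G(5, 2))³ = (1 + 0)³ = 1³ = 1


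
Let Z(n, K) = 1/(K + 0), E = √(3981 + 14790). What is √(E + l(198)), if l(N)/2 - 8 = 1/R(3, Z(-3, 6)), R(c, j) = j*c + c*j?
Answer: √(18 + √18771) ≈ 12.450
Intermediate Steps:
E = √18771 ≈ 137.01
Z(n, K) = 1/K
R(c, j) = 2*c*j (R(c, j) = c*j + c*j = 2*c*j)
l(N) = 18 (l(N) = 16 + 2/((2*3/6)) = 16 + 2/((2*3*(⅙))) = 16 + 2/1 = 16 + 2*1 = 16 + 2 = 18)
√(E + l(198)) = √(√18771 + 18) = √(18 + √18771)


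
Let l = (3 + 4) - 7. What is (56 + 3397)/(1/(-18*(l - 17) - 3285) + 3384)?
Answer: 10286487/10080935 ≈ 1.0204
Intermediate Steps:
l = 0 (l = 7 - 7 = 0)
(56 + 3397)/(1/(-18*(l - 17) - 3285) + 3384) = (56 + 3397)/(1/(-18*(0 - 17) - 3285) + 3384) = 3453/(1/(-18*(-17) - 3285) + 3384) = 3453/(1/(306 - 3285) + 3384) = 3453/(1/(-2979) + 3384) = 3453/(-1/2979 + 3384) = 3453/(10080935/2979) = 3453*(2979/10080935) = 10286487/10080935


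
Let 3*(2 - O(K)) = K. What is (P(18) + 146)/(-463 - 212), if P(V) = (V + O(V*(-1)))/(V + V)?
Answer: -2641/12150 ≈ -0.21737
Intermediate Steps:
O(K) = 2 - K/3
P(V) = (2 + 4*V/3)/(2*V) (P(V) = (V + (2 - V*(-1)/3))/(V + V) = (V + (2 - (-1)*V/3))/((2*V)) = (V + (2 + V/3))*(1/(2*V)) = (2 + 4*V/3)*(1/(2*V)) = (2 + 4*V/3)/(2*V))
(P(18) + 146)/(-463 - 212) = ((⅔ + 1/18) + 146)/(-463 - 212) = ((⅔ + 1/18) + 146)/(-675) = (13/18 + 146)*(-1/675) = (2641/18)*(-1/675) = -2641/12150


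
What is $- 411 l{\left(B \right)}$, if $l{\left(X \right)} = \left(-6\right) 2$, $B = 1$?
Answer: $4932$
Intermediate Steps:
$l{\left(X \right)} = -12$
$- 411 l{\left(B \right)} = \left(-411\right) \left(-12\right) = 4932$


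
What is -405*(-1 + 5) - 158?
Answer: -1778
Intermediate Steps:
-405*(-1 + 5) - 158 = -405*4 - 158 = -81*20 - 158 = -1620 - 158 = -1778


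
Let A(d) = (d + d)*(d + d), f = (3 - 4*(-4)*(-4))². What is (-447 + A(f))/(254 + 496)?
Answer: 55382917/750 ≈ 73844.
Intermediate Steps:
f = 3721 (f = (3 + 16*(-4))² = (3 - 64)² = (-61)² = 3721)
A(d) = 4*d² (A(d) = (2*d)*(2*d) = 4*d²)
(-447 + A(f))/(254 + 496) = (-447 + 4*3721²)/(254 + 496) = (-447 + 4*13845841)/750 = (-447 + 55383364)*(1/750) = 55382917*(1/750) = 55382917/750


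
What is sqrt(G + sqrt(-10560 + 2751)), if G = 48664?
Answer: sqrt(48664 + I*sqrt(7809)) ≈ 220.6 + 0.2*I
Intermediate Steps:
sqrt(G + sqrt(-10560 + 2751)) = sqrt(48664 + sqrt(-10560 + 2751)) = sqrt(48664 + sqrt(-7809)) = sqrt(48664 + I*sqrt(7809))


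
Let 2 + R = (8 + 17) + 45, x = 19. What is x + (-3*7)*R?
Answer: -1409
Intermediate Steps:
R = 68 (R = -2 + ((8 + 17) + 45) = -2 + (25 + 45) = -2 + 70 = 68)
x + (-3*7)*R = 19 - 3*7*68 = 19 - 21*68 = 19 - 1428 = -1409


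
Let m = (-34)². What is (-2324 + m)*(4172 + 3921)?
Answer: -9452624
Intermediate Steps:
m = 1156
(-2324 + m)*(4172 + 3921) = (-2324 + 1156)*(4172 + 3921) = -1168*8093 = -9452624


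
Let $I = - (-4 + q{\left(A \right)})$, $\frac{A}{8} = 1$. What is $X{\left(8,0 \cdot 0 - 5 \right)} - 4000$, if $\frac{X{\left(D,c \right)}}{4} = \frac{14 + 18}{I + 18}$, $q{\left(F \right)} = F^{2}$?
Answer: $- \frac{84064}{21} \approx -4003.0$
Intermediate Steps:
$A = 8$ ($A = 8 \cdot 1 = 8$)
$I = -60$ ($I = - (-4 + 8^{2}) = - (-4 + 64) = \left(-1\right) 60 = -60$)
$X{\left(D,c \right)} = - \frac{64}{21}$ ($X{\left(D,c \right)} = 4 \frac{14 + 18}{-60 + 18} = 4 \frac{32}{-42} = 4 \cdot 32 \left(- \frac{1}{42}\right) = 4 \left(- \frac{16}{21}\right) = - \frac{64}{21}$)
$X{\left(8,0 \cdot 0 - 5 \right)} - 4000 = - \frac{64}{21} - 4000 = - \frac{84064}{21}$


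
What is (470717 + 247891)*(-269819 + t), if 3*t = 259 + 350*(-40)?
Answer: -197185556128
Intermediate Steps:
t = -13741/3 (t = (259 + 350*(-40))/3 = (259 - 14000)/3 = (⅓)*(-13741) = -13741/3 ≈ -4580.3)
(470717 + 247891)*(-269819 + t) = (470717 + 247891)*(-269819 - 13741/3) = 718608*(-823198/3) = -197185556128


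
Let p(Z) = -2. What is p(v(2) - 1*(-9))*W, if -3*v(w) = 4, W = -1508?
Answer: 3016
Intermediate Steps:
v(w) = -4/3 (v(w) = -1/3*4 = -4/3)
p(v(2) - 1*(-9))*W = -2*(-1508) = 3016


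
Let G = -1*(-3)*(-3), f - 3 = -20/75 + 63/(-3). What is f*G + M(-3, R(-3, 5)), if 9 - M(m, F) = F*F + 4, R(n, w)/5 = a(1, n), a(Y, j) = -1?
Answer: 722/5 ≈ 144.40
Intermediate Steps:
R(n, w) = -5 (R(n, w) = 5*(-1) = -5)
M(m, F) = 5 - F² (M(m, F) = 9 - (F*F + 4) = 9 - (F² + 4) = 9 - (4 + F²) = 9 + (-4 - F²) = 5 - F²)
f = -274/15 (f = 3 + (-20/75 + 63/(-3)) = 3 + (-20*1/75 + 63*(-⅓)) = 3 + (-4/15 - 21) = 3 - 319/15 = -274/15 ≈ -18.267)
G = -9 (G = 3*(-3) = -9)
f*G + M(-3, R(-3, 5)) = -274/15*(-9) + (5 - 1*(-5)²) = 822/5 + (5 - 1*25) = 822/5 + (5 - 25) = 822/5 - 20 = 722/5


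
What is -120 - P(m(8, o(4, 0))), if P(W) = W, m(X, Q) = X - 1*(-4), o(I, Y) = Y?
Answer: -132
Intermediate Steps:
m(X, Q) = 4 + X (m(X, Q) = X + 4 = 4 + X)
-120 - P(m(8, o(4, 0))) = -120 - (4 + 8) = -120 - 1*12 = -120 - 12 = -132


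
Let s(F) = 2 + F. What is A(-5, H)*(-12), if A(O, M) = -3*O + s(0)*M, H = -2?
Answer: -132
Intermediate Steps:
A(O, M) = -3*O + 2*M (A(O, M) = -3*O + (2 + 0)*M = -3*O + 2*M)
A(-5, H)*(-12) = (-3*(-5) + 2*(-2))*(-12) = (15 - 4)*(-12) = 11*(-12) = -132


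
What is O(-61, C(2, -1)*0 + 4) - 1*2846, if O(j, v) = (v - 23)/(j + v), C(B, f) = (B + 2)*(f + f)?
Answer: -8537/3 ≈ -2845.7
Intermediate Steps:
C(B, f) = 2*f*(2 + B) (C(B, f) = (2 + B)*(2*f) = 2*f*(2 + B))
O(j, v) = (-23 + v)/(j + v)
O(-61, C(2, -1)*0 + 4) - 1*2846 = (-23 + ((2*(-1)*(2 + 2))*0 + 4))/(-61 + ((2*(-1)*(2 + 2))*0 + 4)) - 1*2846 = (-23 + ((2*(-1)*4)*0 + 4))/(-61 + ((2*(-1)*4)*0 + 4)) - 2846 = (-23 + (-8*0 + 4))/(-61 + (-8*0 + 4)) - 2846 = (-23 + (0 + 4))/(-61 + (0 + 4)) - 2846 = (-23 + 4)/(-61 + 4) - 2846 = -19/(-57) - 2846 = -1/57*(-19) - 2846 = 1/3 - 2846 = -8537/3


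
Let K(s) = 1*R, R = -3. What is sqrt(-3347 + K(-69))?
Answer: 5*I*sqrt(134) ≈ 57.879*I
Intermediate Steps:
K(s) = -3 (K(s) = 1*(-3) = -3)
sqrt(-3347 + K(-69)) = sqrt(-3347 - 3) = sqrt(-3350) = 5*I*sqrt(134)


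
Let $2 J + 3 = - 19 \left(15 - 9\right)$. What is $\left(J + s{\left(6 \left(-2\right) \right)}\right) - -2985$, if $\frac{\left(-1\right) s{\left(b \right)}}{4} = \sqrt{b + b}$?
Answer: $\frac{5853}{2} - 8 i \sqrt{6} \approx 2926.5 - 19.596 i$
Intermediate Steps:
$J = - \frac{117}{2}$ ($J = - \frac{3}{2} + \frac{\left(-19\right) \left(15 - 9\right)}{2} = - \frac{3}{2} + \frac{\left(-19\right) 6}{2} = - \frac{3}{2} + \frac{1}{2} \left(-114\right) = - \frac{3}{2} - 57 = - \frac{117}{2} \approx -58.5$)
$s{\left(b \right)} = - 4 \sqrt{2} \sqrt{b}$ ($s{\left(b \right)} = - 4 \sqrt{b + b} = - 4 \sqrt{2 b} = - 4 \sqrt{2} \sqrt{b}$)
$\left(J + s{\left(6 \left(-2\right) \right)}\right) - -2985 = \left(- \frac{117}{2} - 4 \sqrt{2} \sqrt{6 \left(-2\right)}\right) - -2985 = \left(- \frac{117}{2} - 4 \sqrt{2} \sqrt{-12}\right) + 2985 = \left(- \frac{117}{2} - 4 \sqrt{2} \cdot 2 i \sqrt{3}\right) + 2985 = \left(- \frac{117}{2} - 8 i \sqrt{6}\right) + 2985 = \frac{5853}{2} - 8 i \sqrt{6}$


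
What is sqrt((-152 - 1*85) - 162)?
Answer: I*sqrt(399) ≈ 19.975*I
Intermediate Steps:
sqrt((-152 - 1*85) - 162) = sqrt((-152 - 85) - 162) = sqrt(-237 - 162) = sqrt(-399) = I*sqrt(399)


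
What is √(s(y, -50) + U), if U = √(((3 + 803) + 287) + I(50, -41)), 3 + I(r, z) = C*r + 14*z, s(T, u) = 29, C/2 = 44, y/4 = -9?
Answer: √(29 + 2*√1229) ≈ 9.9556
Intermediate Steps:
y = -36 (y = 4*(-9) = -36)
C = 88 (C = 2*44 = 88)
I(r, z) = -3 + 14*z + 88*r (I(r, z) = -3 + (88*r + 14*z) = -3 + (14*z + 88*r) = -3 + 14*z + 88*r)
U = 2*√1229 (U = √(((3 + 803) + 287) + (-3 + 14*(-41) + 88*50)) = √((806 + 287) + (-3 - 574 + 4400)) = √(1093 + 3823) = √4916 = 2*√1229 ≈ 70.114)
√(s(y, -50) + U) = √(29 + 2*√1229)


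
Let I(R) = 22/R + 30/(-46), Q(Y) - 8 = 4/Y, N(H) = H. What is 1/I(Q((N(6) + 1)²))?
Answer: 414/857 ≈ 0.48308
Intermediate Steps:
Q(Y) = 8 + 4/Y
I(R) = -15/23 + 22/R (I(R) = 22/R + 30*(-1/46) = 22/R - 15/23 = -15/23 + 22/R)
1/I(Q((N(6) + 1)²)) = 1/(-15/23 + 22/(8 + 4/((6 + 1)²))) = 1/(-15/23 + 22/(8 + 4/(7²))) = 1/(-15/23 + 22/(8 + 4/49)) = 1/(-15/23 + 22/(396/49)) = 1/(-15/23 + 22*(49/396)) = 1/(-15/23 + 49/18) = 1/(857/414) = 414/857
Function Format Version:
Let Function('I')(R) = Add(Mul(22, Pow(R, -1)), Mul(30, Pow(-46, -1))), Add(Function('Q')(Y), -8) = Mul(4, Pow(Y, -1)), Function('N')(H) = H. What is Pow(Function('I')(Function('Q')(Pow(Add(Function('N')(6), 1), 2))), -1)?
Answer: Rational(414, 857) ≈ 0.48308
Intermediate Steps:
Function('Q')(Y) = Add(8, Mul(4, Pow(Y, -1)))
Function('I')(R) = Add(Rational(-15, 23), Mul(22, Pow(R, -1))) (Function('I')(R) = Add(Mul(22, Pow(R, -1)), Mul(30, Rational(-1, 46))) = Add(Mul(22, Pow(R, -1)), Rational(-15, 23)) = Add(Rational(-15, 23), Mul(22, Pow(R, -1))))
Pow(Function('I')(Function('Q')(Pow(Add(Function('N')(6), 1), 2))), -1) = Pow(Add(Rational(-15, 23), Mul(22, Pow(Add(8, Mul(4, Pow(Pow(Add(6, 1), 2), -1))), -1))), -1) = Pow(Add(Rational(-15, 23), Mul(22, Pow(Add(8, Mul(4, Pow(Pow(7, 2), -1))), -1))), -1) = Pow(Add(Rational(-15, 23), Mul(22, Pow(Add(8, Mul(4, Pow(49, -1))), -1))), -1) = Pow(Add(Rational(-15, 23), Mul(22, Pow(Add(8, Mul(4, Rational(1, 49))), -1))), -1) = Pow(Add(Rational(-15, 23), Mul(22, Pow(Add(8, Rational(4, 49)), -1))), -1) = Pow(Add(Rational(-15, 23), Mul(22, Pow(Rational(396, 49), -1))), -1) = Pow(Add(Rational(-15, 23), Mul(22, Rational(49, 396))), -1) = Pow(Add(Rational(-15, 23), Rational(49, 18)), -1) = Pow(Rational(857, 414), -1) = Rational(414, 857)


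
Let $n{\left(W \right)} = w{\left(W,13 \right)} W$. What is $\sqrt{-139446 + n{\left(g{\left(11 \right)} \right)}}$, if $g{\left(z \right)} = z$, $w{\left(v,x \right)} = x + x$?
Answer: $14 i \sqrt{710} \approx 373.04 i$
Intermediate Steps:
$w{\left(v,x \right)} = 2 x$
$n{\left(W \right)} = 26 W$ ($n{\left(W \right)} = 2 \cdot 13 W = 26 W$)
$\sqrt{-139446 + n{\left(g{\left(11 \right)} \right)}} = \sqrt{-139446 + 26 \cdot 11} = \sqrt{-139446 + 286} = \sqrt{-139160} = 14 i \sqrt{710}$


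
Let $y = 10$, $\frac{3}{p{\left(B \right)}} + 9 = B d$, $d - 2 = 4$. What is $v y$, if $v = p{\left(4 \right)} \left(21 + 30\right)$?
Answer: $102$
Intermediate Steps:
$d = 6$ ($d = 2 + 4 = 6$)
$p{\left(B \right)} = \frac{3}{-9 + 6 B}$ ($p{\left(B \right)} = \frac{3}{-9 + B 6} = \frac{3}{-9 + 6 B}$)
$v = \frac{51}{5}$ ($v = \frac{21 + 30}{-3 + 2 \cdot 4} = \frac{1}{-3 + 8} \cdot 51 = \frac{1}{5} \cdot 51 = \frac{51}{5} \approx 10.2$)
$v y = \frac{51}{5} \cdot 10 = 102$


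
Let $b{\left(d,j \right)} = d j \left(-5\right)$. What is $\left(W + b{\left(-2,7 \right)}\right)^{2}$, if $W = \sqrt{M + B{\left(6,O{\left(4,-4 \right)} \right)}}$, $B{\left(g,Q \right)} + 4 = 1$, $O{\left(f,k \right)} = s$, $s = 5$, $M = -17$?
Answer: $4880 + 280 i \sqrt{5} \approx 4880.0 + 626.1 i$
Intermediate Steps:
$b{\left(d,j \right)} = - 5 d j$
$O{\left(f,k \right)} = 5$
$B{\left(g,Q \right)} = -3$ ($B{\left(g,Q \right)} = -4 + 1 = -3$)
$W = 2 i \sqrt{5}$ ($W = \sqrt{-17 - 3} = \sqrt{-20} = 2 i \sqrt{5} \approx 4.4721 i$)
$\left(W + b{\left(-2,7 \right)}\right)^{2} = \left(2 i \sqrt{5} - \left(-10\right) 7\right)^{2} = \left(2 i \sqrt{5} + 70\right)^{2} = \left(70 + 2 i \sqrt{5}\right)^{2}$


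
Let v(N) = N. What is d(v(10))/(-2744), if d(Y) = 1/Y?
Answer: -1/27440 ≈ -3.6443e-5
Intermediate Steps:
d(v(10))/(-2744) = 1/(10*(-2744)) = (⅒)*(-1/2744) = -1/27440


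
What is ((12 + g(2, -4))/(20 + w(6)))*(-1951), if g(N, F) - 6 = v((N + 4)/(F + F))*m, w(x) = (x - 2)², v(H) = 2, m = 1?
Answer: -9755/9 ≈ -1083.9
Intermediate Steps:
w(x) = (-2 + x)²
g(N, F) = 8 (g(N, F) = 6 + 2*1 = 6 + 2 = 8)
((12 + g(2, -4))/(20 + w(6)))*(-1951) = ((12 + 8)/(20 + (-2 + 6)²))*(-1951) = (20/(20 + 4²))*(-1951) = (20/(20 + 16))*(-1951) = (20/36)*(-1951) = (20*(1/36))*(-1951) = (5/9)*(-1951) = -9755/9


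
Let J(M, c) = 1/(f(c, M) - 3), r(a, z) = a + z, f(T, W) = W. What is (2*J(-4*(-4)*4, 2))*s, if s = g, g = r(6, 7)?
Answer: 26/61 ≈ 0.42623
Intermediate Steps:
g = 13 (g = 6 + 7 = 13)
J(M, c) = 1/(-3 + M) (J(M, c) = 1/(M - 3) = 1/(-3 + M))
s = 13
(2*J(-4*(-4)*4, 2))*s = (2/(-3 - 4*(-4)*4))*13 = (2/(-3 + 16*4))*13 = (2/(-3 + 64))*13 = (2/61)*13 = 26/61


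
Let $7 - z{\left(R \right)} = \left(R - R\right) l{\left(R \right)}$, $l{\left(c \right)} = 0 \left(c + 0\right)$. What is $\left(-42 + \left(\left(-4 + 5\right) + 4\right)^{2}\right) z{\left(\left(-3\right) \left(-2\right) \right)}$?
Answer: $-119$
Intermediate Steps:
$l{\left(c \right)} = 0$ ($l{\left(c \right)} = 0 c = 0$)
$z{\left(R \right)} = 7$ ($z{\left(R \right)} = 7 - \left(R - R\right) 0 = 7 - 0 \cdot 0 = 7 - 0 = 7 + 0 = 7$)
$\left(-42 + \left(\left(-4 + 5\right) + 4\right)^{2}\right) z{\left(\left(-3\right) \left(-2\right) \right)} = \left(-42 + \left(\left(-4 + 5\right) + 4\right)^{2}\right) 7 = \left(-42 + \left(1 + 4\right)^{2}\right) 7 = \left(-42 + 5^{2}\right) 7 = \left(-42 + 25\right) 7 = \left(-17\right) 7 = -119$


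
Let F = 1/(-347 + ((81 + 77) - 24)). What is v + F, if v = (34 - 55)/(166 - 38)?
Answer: -4601/27264 ≈ -0.16876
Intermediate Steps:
v = -21/128 ≈ -0.16406
F = -1/213 (F = 1/(-347 + (158 - 24)) = 1/(-347 + 134) = 1/(-213) = -1/213 ≈ -0.0046948)
v + F = -21/128 - 1/213 = -4601/27264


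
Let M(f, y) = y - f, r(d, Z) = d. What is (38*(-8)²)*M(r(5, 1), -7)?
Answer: -29184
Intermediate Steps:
(38*(-8)²)*M(r(5, 1), -7) = (38*(-8)²)*(-7 - 1*5) = (38*64)*(-7 - 5) = 2432*(-12) = -29184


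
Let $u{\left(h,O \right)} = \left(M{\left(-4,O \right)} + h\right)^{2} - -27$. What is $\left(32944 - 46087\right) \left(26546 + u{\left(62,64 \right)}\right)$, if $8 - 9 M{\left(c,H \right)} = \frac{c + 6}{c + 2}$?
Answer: $-401413506$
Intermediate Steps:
$M{\left(c,H \right)} = \frac{8}{9} - \frac{6 + c}{9 \left(2 + c\right)}$ ($M{\left(c,H \right)} = \frac{8}{9} - \frac{\left(c + 6\right) \frac{1}{c + 2}}{9} = \frac{8}{9} - \frac{\left(6 + c\right) \frac{1}{2 + c}}{9} = \frac{8}{9} - \frac{\frac{1}{2 + c} \left(6 + c\right)}{9} = \frac{8}{9} - \frac{6 + c}{9 \left(2 + c\right)}$)
$u{\left(h,O \right)} = 27 + \left(1 + h\right)^{2}$ ($u{\left(h,O \right)} = \left(\frac{10 + 7 \left(-4\right)}{9 \left(2 - 4\right)} + h\right)^{2} - -27 = \left(\frac{10 - 28}{9 \left(-2\right)} + h\right)^{2} + 27 = \left(\frac{1}{9} \left(- \frac{1}{2}\right) \left(-18\right) + h\right)^{2} + 27 = \left(1 + h\right)^{2} + 27 = 27 + \left(1 + h\right)^{2}$)
$\left(32944 - 46087\right) \left(26546 + u{\left(62,64 \right)}\right) = \left(32944 - 46087\right) \left(26546 + \left(27 + \left(1 + 62\right)^{2}\right)\right) = - 13143 \left(26546 + \left(27 + 63^{2}\right)\right) = - 13143 \left(26546 + \left(27 + 3969\right)\right) = - 13143 \left(26546 + 3996\right) = \left(-13143\right) 30542 = -401413506$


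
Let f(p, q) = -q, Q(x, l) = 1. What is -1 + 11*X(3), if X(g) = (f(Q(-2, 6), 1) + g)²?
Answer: 43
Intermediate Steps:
X(g) = (-1 + g)² (X(g) = (-1*1 + g)² = (-1 + g)²)
-1 + 11*X(3) = -1 + 11*(-1 + 3)² = -1 + 11*2² = -1 + 11*4 = -1 + 44 = 43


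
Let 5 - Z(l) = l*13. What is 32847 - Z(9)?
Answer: 32959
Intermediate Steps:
Z(l) = 5 - 13*l (Z(l) = 5 - l*13 = 5 - 13*l)
32847 - Z(9) = 32847 - (5 - 13*9) = 32847 - (5 - 117) = 32847 - 1*(-112) = 32847 + 112 = 32959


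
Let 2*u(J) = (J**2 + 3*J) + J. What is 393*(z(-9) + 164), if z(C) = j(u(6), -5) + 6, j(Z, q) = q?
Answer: 64845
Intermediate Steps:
u(J) = J**2/2 + 2*J (u(J) = ((J**2 + 3*J) + J)/2 = (J**2 + 4*J)/2 = J**2/2 + 2*J)
z(C) = 1 (z(C) = -5 + 6 = 1)
393*(z(-9) + 164) = 393*(1 + 164) = 393*165 = 64845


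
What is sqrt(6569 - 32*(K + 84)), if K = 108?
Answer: 5*sqrt(17) ≈ 20.616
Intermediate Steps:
sqrt(6569 - 32*(K + 84)) = sqrt(6569 - 32*(108 + 84)) = sqrt(6569 - 32*192) = sqrt(6569 - 6144) = sqrt(425) = 5*sqrt(17)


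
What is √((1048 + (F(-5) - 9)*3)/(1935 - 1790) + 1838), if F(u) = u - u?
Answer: 11*√320595/145 ≈ 42.954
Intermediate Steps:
F(u) = 0
√((1048 + (F(-5) - 9)*3)/(1935 - 1790) + 1838) = √((1048 + (0 - 9)*3)/(1935 - 1790) + 1838) = √((1048 - 9*3)/145 + 1838) = √((1048 - 27)*(1/145) + 1838) = √(1021*(1/145) + 1838) = √(1021/145 + 1838) = √(267531/145) = 11*√320595/145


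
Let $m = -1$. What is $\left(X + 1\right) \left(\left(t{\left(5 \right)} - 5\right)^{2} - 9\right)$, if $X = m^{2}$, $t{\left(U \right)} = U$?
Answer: $-18$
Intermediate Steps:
$X = 1$ ($X = \left(-1\right)^{2} = 1$)
$\left(X + 1\right) \left(\left(t{\left(5 \right)} - 5\right)^{2} - 9\right) = \left(1 + 1\right) \left(\left(5 - 5\right)^{2} - 9\right) = 2 \left(0^{2} - 9\right) = 2 \left(0 - 9\right) = 2 \left(-9\right) = -18$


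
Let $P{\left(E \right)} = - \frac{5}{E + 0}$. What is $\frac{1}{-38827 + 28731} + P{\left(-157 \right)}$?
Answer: $\frac{50323}{1585072} \approx 0.031748$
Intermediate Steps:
$P{\left(E \right)} = - \frac{5}{E}$
$\frac{1}{-38827 + 28731} + P{\left(-157 \right)} = \frac{1}{-38827 + 28731} - \frac{5}{-157} = \frac{1}{-10096} - - \frac{5}{157} = - \frac{1}{10096} + \frac{5}{157} = \frac{50323}{1585072}$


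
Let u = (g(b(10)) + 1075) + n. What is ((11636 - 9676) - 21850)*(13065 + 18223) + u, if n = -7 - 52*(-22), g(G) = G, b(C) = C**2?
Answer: -622316008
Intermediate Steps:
n = 1137 (n = -7 + 1144 = 1137)
u = 2312 (u = (10**2 + 1075) + 1137 = (100 + 1075) + 1137 = 1175 + 1137 = 2312)
((11636 - 9676) - 21850)*(13065 + 18223) + u = ((11636 - 9676) - 21850)*(13065 + 18223) + 2312 = (1960 - 21850)*31288 + 2312 = -19890*31288 + 2312 = -622318320 + 2312 = -622316008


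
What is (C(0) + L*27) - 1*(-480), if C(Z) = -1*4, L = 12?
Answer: 800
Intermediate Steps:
C(Z) = -4
(C(0) + L*27) - 1*(-480) = (-4 + 12*27) - 1*(-480) = (-4 + 324) + 480 = 320 + 480 = 800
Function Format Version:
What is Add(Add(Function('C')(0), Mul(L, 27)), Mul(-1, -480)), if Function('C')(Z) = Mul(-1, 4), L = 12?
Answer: 800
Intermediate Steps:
Function('C')(Z) = -4
Add(Add(Function('C')(0), Mul(L, 27)), Mul(-1, -480)) = Add(Add(-4, Mul(12, 27)), Mul(-1, -480)) = Add(Add(-4, 324), 480) = Add(320, 480) = 800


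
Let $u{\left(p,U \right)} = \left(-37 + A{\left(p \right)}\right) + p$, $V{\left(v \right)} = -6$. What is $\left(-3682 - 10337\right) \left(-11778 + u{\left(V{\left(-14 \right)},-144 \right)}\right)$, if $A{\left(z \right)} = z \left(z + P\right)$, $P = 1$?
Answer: $165298029$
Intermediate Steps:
$A{\left(z \right)} = z \left(1 + z\right)$ ($A{\left(z \right)} = z \left(z + 1\right) = z \left(1 + z\right)$)
$u{\left(p,U \right)} = -37 + p + p \left(1 + p\right)$ ($u{\left(p,U \right)} = \left(-37 + p \left(1 + p\right)\right) + p = -37 + p + p \left(1 + p\right)$)
$\left(-3682 - 10337\right) \left(-11778 + u{\left(V{\left(-14 \right)},-144 \right)}\right) = \left(-3682 - 10337\right) \left(-11778 - \left(43 + 6 \left(1 - 6\right)\right)\right) = - 14019 \left(-11778 - 13\right) = \left(-14019\right) \left(-11791\right) = 165298029$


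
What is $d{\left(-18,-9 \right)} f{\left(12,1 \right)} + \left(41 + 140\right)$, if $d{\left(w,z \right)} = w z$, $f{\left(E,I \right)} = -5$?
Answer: $-629$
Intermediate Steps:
$d{\left(-18,-9 \right)} f{\left(12,1 \right)} + \left(41 + 140\right) = \left(-18\right) \left(-9\right) \left(-5\right) + \left(41 + 140\right) = 162 \left(-5\right) + 181 = -810 + 181 = -629$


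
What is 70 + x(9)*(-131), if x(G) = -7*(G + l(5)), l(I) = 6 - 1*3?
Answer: 11074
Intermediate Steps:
l(I) = 3 (l(I) = 6 - 3 = 3)
x(G) = -21 - 7*G (x(G) = -7*(G + 3) = -7*(3 + G) = -21 - 7*G)
70 + x(9)*(-131) = 70 + (-21 - 7*9)*(-131) = 70 + (-21 - 63)*(-131) = 70 - 84*(-131) = 70 + 11004 = 11074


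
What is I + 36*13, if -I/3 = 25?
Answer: 393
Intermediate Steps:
I = -75 (I = -3*25 = -75)
I + 36*13 = -75 + 36*13 = -75 + 468 = 393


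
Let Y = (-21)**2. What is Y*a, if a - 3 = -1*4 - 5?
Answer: -2646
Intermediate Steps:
a = -6 (a = 3 + (-1*4 - 5) = 3 + (-4 - 5) = 3 - 9 = -6)
Y = 441
Y*a = 441*(-6) = -2646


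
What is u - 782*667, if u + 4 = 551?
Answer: -521047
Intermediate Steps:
u = 547 (u = -4 + 551 = 547)
u - 782*667 = 547 - 782*667 = 547 - 521594 = -521047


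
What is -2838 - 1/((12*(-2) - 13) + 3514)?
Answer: -9867727/3477 ≈ -2838.0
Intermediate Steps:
-2838 - 1/((12*(-2) - 13) + 3514) = -2838 - 1/((-24 - 13) + 3514) = -2838 - 1/(-37 + 3514) = -2838 - 1/3477 = -9867727/3477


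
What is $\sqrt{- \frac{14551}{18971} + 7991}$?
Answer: $\frac{\sqrt{2875675591410}}{18971} \approx 89.388$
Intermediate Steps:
$\sqrt{- \frac{14551}{18971} + 7991} = \sqrt{\frac{151582710}{18971}} = \frac{\sqrt{2875675591410}}{18971}$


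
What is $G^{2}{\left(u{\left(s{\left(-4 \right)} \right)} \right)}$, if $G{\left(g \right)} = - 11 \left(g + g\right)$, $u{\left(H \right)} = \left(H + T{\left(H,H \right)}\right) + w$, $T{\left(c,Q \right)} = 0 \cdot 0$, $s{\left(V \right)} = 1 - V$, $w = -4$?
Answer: $484$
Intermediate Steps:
$T{\left(c,Q \right)} = 0$
$u{\left(H \right)} = -4 + H$ ($u{\left(H \right)} = \left(H + 0\right) - 4 = H - 4 = -4 + H$)
$G{\left(g \right)} = - 22 g$ ($G{\left(g \right)} = - 11 \cdot 2 g = - 22 g$)
$G^{2}{\left(u{\left(s{\left(-4 \right)} \right)} \right)} = \left(- 22 \left(-4 + \left(1 - -4\right)\right)\right)^{2} = \left(- 22 \left(-4 + \left(1 + 4\right)\right)\right)^{2} = \left(- 22 \left(-4 + 5\right)\right)^{2} = \left(\left(-22\right) 1\right)^{2} = \left(-22\right)^{2} = 484$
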